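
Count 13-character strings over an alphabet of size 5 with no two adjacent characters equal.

Let g(n) count such strings. g(1) = 5, and each valid string of length n-1 extends in 4 ways (any symbol but the last), so g(n) = 4 g(n-1).
Total: g(13) = 5 x 4^12.

Final answer: 5 x 4^{12} = 83886080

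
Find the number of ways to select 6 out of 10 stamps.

C(10,6) = 10!/(6! x (10-6)!).

Final answer: C(10,6) = 210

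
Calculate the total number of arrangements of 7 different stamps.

The number of ways to arrange 7 distinct objects is 7!.

Final answer: 7! = 5040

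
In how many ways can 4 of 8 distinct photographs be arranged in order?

P(8,4) = 8!/(8-4)! = 8!/4!.

Final answer: P(8,4) = 1680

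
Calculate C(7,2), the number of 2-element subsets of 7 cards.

C(7,2) = 7!/(2! x (7-2)!).

Final answer: C(7,2) = 21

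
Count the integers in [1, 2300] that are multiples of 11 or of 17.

Multiples of 11: 209. Multiples of 17: 135. Of both (lcm=187): 12.
By inclusion-exclusion: 209 + 135 - 12.

Final answer: 332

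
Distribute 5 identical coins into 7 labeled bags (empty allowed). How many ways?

Stars and bars: C(n+k-1, k-1) = C(11,6).

Final answer: C(11,6) = 462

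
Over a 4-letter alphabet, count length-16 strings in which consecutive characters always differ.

First character: 4 choices. Each subsequent: 3 choices (must differ from the previous one).
Total: 4 x 3^15.

Final answer: 4 x 3^{15} = 57395628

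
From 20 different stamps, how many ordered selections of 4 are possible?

P(20,4) = 20!/(20-4)! = 20!/16!.

Final answer: P(20,4) = 116280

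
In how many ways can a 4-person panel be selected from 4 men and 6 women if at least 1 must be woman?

Sum over valid woman counts:
C(6,1)C(4,3) = 24
C(6,2)C(4,2) = 90
C(6,3)C(4,1) = 80
C(6,4)C(4,0) = 15
Total: 24 + 90 + 80 + 15.

Final answer: 209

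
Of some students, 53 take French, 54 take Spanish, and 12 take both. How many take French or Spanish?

|A union B| = |A| + |B| - |A intersect B| = 53 + 54 - 12.

Final answer: 95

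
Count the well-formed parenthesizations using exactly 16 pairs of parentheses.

The structures are counted by the Catalan number C_n. Here n = 16 (pairs).
C_n = C(2n,n) - C(2n,n+1), so C_{16} = C(32,16) - C(32,17) = 601080390 - 565722720.

Final answer: C_{16} = 35357670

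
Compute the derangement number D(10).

Use the recurrence D(n) = (n-1)(D(n-1) + D(n-2)) with D(0)=1, D(1)=0.
D(2) = 1 x (0 + 1) = 1
D(3) = 2 x (1 + 0) = 2
D(4) = 3 x (2 + 1) = 9
D(5) = 4 x (9 + 2) = 44
D(6) = 5 x (44 + 9) = 265
D(7) = 6 x (265 + 44) = 1854
D(8) = 7 x (1854 + 265) = 14833
D(9) = 8 x (14833 + 1854) = 133496
D(10) = 9 x (D(9) + D(8)) = 9 x (133496 + 14833)

Final answer: D(10) = 1334961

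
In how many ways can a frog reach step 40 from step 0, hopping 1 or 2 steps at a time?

Let f(n) be the number of climbs. Removing the last move (1 or 2 steps) gives f(n) = f(n-1) + f(n-2); base cases f(1)=1, f(2)=2.
Building up term by term: f(1)=1, f(2)=2, f(3)=3, f(4)=5, f(5)=8, f(6)=13, f(7)=21, f(8)=34, f(9)=55, f(10)=89, f(11)=144, f(12)=233, f(13)=377, f(14)=610, f(15)=987, f(16)=1597, f(17)=2584, f(18)=4181, f(19)=6765, f(20)=10946, f(21)=17711, f(22)=28657, f(23)=46368, f(24)=75025, f(25)=121393, f(26)=196418, f(27)=317811, f(28)=514229, f(29)=832040, f(30)=1346269, f(31)=2178309, f(32)=3524578, f(33)=5702887, f(34)=9227465, f(35)=14930352, f(36)=24157817, f(37)=39088169, f(38)=63245986, f(39)=102334155, f(40)=165580141.

Final answer: 165580141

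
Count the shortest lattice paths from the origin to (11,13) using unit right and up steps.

Each path has 11 right steps and 13 up steps in some order (24 steps total).
Choose which 13 of the 24 steps are up: C(24,13).

Final answer: C(24,13) = 2496144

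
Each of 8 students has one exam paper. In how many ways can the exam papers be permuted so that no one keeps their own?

Use the recurrence D(n) = (n-1)(D(n-1) + D(n-2)) with D(0)=1, D(1)=0.
D(2) = 1 x (0 + 1) = 1
D(3) = 2 x (1 + 0) = 2
D(4) = 3 x (2 + 1) = 9
D(5) = 4 x (9 + 2) = 44
D(6) = 5 x (44 + 9) = 265
D(7) = 6 x (265 + 44) = 1854
D(8) = 7 x (D(7) + D(6)) = 7 x (1854 + 265)

Final answer: D(8) = 14833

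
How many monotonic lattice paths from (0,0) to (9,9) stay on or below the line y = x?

Total monotonic paths to (9,9): C(18,9) = 48620.
By the reflection principle, paths that go above the diagonal number C(18,10) = 43758.
Valid Dyck paths: 48620 - 43758.
(This is the Catalan number C_{9}.)

Final answer: C_{9} = 4862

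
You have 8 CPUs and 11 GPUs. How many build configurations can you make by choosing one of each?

By the multiplication principle: 8 x 11.

Final answer: 88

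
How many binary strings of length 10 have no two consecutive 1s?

Let a(n) count valid strings. If the last bit is 0 the prefix is any valid string of length n-1; if it is 1 the string must end in 01 with a valid prefix of length n-2. So a(n) = a(n-1) + a(n-2), a(1)=2, a(2)=3.
Computing successive values: a(1)=2, a(2)=3, a(3)=5, a(4)=8, a(5)=13, a(6)=21, a(7)=34, a(8)=55, a(9)=89, a(10)=144.

Final answer: 144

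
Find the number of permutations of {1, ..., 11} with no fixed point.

D(n) = (n-1)(D(n-1) + D(n-2)), D(0)=1, D(1)=0.
Building up: D(2)=1, D(3)=2, D(4)=9, D(5)=44, D(6)=265, D(7)=1854, D(8)=14833, D(9)=133496, D(10)=1334961.
D(11) = 10 x (D(10) + D(9)) = 10 x (1334961 + 133496).

Final answer: D(11) = 14684570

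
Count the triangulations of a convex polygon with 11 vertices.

This is a standard Catalan-number count: the answer is C_n. Here n = 11 - 2 = 9.
C_n = C(2n,n)/(n+1), so C_{9} = C(18,9)/10 = 48620/10.

Final answer: C_{9} = 4862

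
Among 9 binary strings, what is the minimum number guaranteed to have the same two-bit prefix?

There are 4 possible values for two-bit prefix. With 9 binary strings and 4 categories, by pigeonhole: ceiling(9/4).

Final answer: 3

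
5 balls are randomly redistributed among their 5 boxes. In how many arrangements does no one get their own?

Use the recurrence D(n) = (n-1)(D(n-1) + D(n-2)) with D(0)=1, D(1)=0.
D(2) = 1 x (0 + 1) = 1
D(3) = 2 x (1 + 0) = 2
D(4) = 3 x (2 + 1) = 9
D(5) = 4 x (D(4) + D(3)) = 4 x (9 + 2)

Final answer: D(5) = 44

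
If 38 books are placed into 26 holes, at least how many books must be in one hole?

By the pigeonhole principle: ceiling(38/26).

Final answer: 2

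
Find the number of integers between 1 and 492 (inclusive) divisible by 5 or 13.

Multiples of 5: 98. Multiples of 13: 37. Of both (lcm=65): 7.
By inclusion-exclusion: 98 + 37 - 7.

Final answer: 128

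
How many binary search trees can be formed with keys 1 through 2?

The structures are counted by the Catalan number C_n. Here n = 2.
C_n = C(2n,n)/(n+1), so C_{2} = C(4,2)/3 = 6/3.

Final answer: C_{2} = 2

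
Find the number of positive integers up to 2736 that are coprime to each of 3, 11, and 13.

|div by 3|=912, |div by 11|=248, |div by 13|=210.
|div by 3&11|=82, |div by 3&13|=70, |div by 11&13|=19, |div by all|=6.
By inclusion-exclusion, divisible by at least one: 912+248+210-82-70-19+6 = 1205.
Not divisible by any: 2736 - 1205.

Final answer: 1531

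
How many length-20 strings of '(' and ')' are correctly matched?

The structures are counted by the Catalan number C_n. Here n = 10 (pairs).
Using C_0 = 1 and C_(k+1) = C_k x 2(2k+1)/(k+2), build up term by term: C_1=1, C_2=2, C_3=5, C_4=14, C_5=42, C_6=132, C_7=429, C_8=1430, C_9=4862, C_10=16796.

Final answer: C_{10} = 16796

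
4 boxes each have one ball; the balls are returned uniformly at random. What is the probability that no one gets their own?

Use the recurrence D(n) = (n-1)(D(n-1) + D(n-2)) with D(0)=1, D(1)=0.
Building up: D(2)=1, D(3)=2, D(4)=9.
Total arrangements: 4! = 24.
Probability = D(4)/4! = 3/8.

Final answer: D(4)/4! = 9/24 = 0.375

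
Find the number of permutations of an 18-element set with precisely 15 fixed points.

Choose which 15 elements are fixed: C(18,15) = 816.
Derange the remaining 3 using D(j) = (j-1)(D(j-1) + D(j-2)), D(0)=1, D(1)=0: D(2)=1, D(3)=2.
Total: 816 x 2.

Final answer: C(18,15) D(3) = 1632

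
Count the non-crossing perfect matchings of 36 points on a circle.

This is a standard Catalan-number count: the answer is C_n. Here n = 36/2 = 18.
Using C_0 = 1 and C_(k+1) = C_k x 2(2k+1)/(k+2), build up term by term: C_1=1, C_2=2, C_3=5, C_4=14, C_5=42, C_6=132, C_7=429, C_8=1430, C_9=4862, C_10=16796, C_11=58786, C_12=208012, C_13=742900, C_14=2674440, C_15=9694845, C_16=35357670, C_17=129644790, C_18=477638700.

Final answer: C_{18} = 477638700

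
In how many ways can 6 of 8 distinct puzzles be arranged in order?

P(8,6) = 8!/(8-6)! = 8!/2!.

Final answer: P(8,6) = 20160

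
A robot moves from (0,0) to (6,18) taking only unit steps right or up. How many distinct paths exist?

Each path has 6 right steps and 18 up steps in some order (24 steps total).
Choose which 18 of the 24 steps are up: C(24,18).

Final answer: C(24,18) = 134596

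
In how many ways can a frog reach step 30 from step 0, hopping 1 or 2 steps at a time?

Let f(n) be the number of climbs. Removing the last move (1 or 2 steps) gives f(n) = f(n-1) + f(n-2); base cases f(1)=1, f(2)=2.
Iterating the recurrence: f(1)=1, f(2)=2, f(3)=3, f(4)=5, f(5)=8, f(6)=13, f(7)=21, f(8)=34, f(9)=55, f(10)=89, f(11)=144, f(12)=233, f(13)=377, f(14)=610, f(15)=987, f(16)=1597, f(17)=2584, f(18)=4181, f(19)=6765, f(20)=10946, f(21)=17711, f(22)=28657, f(23)=46368, f(24)=75025, f(25)=121393, f(26)=196418, f(27)=317811, f(28)=514229, f(29)=832040, f(30)=1346269.

Final answer: 1346269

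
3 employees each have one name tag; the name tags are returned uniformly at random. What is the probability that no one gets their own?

Derangements satisfy D(n) = (n-1)(D(n-1) + D(n-2)), starting from D(0)=1, D(1)=0.
Building up: D(2)=1, D(3)=2.
Total arrangements: 3! = 6.
Probability = D(3)/3! = 1/3.

Final answer: D(3)/3! = 2/6 = 0.333333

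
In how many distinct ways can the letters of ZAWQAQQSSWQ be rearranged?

Letters (A:2, Q:4, S:2, W:2, Z:1). Total letters: 11.
Permutations = 11!/(4! x 2! x 2! x 2!).

Final answer: 207900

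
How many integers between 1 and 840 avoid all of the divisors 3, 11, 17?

|div by 3|=280, |div by 11|=76, |div by 17|=49.
|div by 3&11|=25, |div by 3&17|=16, |div by 11&17|=4, |div by all|=1.
By inclusion-exclusion, divisible by at least one: 280+76+49-25-16-4+1 = 361.
Not divisible by any: 840 - 361.

Final answer: 479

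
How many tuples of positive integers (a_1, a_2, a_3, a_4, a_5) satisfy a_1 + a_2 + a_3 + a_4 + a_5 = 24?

Substitute a'_i = a_i - 1 (so a'_i >= 0). Then sum a'_i = 24 - 5 = 19.
Stars and bars: C(19+5-1, 5-1) = C(23,4).

Final answer: C(23,4) = 8855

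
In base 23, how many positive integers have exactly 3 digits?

Leading digit: 22 options (nonzero). Other 2 digit(s): 23 options each.
Total: 22 x 23^2.

Final answer: 11638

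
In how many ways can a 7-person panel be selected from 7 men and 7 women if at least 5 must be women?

Sum over valid woman counts:
C(7,5)C(7,2) = 441
C(7,6)C(7,1) = 49
C(7,7)C(7,0) = 1
Total: 441 + 49 + 1.

Final answer: 491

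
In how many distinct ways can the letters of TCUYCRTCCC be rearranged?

Letters (C:5, R:1, T:2, U:1, Y:1). Total letters: 10.
Permutations = 10!/(5! x 2!).

Final answer: 15120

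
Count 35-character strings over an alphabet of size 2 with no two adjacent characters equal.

First character: 2 choices. Each subsequent: 1 choices (must differ from the previous one).
Total: 2 x 1^34.

Final answer: 2 x 1^{34} = 2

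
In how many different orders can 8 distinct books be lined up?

The number of ways to arrange 8 distinct objects is 8!.

Final answer: 8! = 40320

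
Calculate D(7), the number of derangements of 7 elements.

D(n) = (n-1)(D(n-1) + D(n-2)), D(0)=1, D(1)=0.
Building up: D(2)=1, D(3)=2, D(4)=9, D(5)=44, D(6)=265.
D(7) = 6 x (D(6) + D(5)) = 6 x (265 + 44).

Final answer: D(7) = 1854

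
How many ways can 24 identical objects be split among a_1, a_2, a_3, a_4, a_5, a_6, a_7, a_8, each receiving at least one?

Substitute a'_i = a_i - 1 (so a'_i >= 0). Then sum a'_i = 24 - 8 = 16.
Stars and bars: C(16+8-1, 8-1) = C(23,7).

Final answer: C(23,7) = 245157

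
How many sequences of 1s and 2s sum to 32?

Let f(n) count the ways. The last step is size 1 or 2, so f(n) = f(n-1) + f(n-2) with f(1)=1, f(2)=2.
Computing successive values: f(1)=1, f(2)=2, f(3)=3, f(4)=5, f(5)=8, f(6)=13, f(7)=21, f(8)=34, f(9)=55, f(10)=89, f(11)=144, f(12)=233, f(13)=377, f(14)=610, f(15)=987, f(16)=1597, f(17)=2584, f(18)=4181, f(19)=6765, f(20)=10946, f(21)=17711, f(22)=28657, f(23)=46368, f(24)=75025, f(25)=121393, f(26)=196418, f(27)=317811, f(28)=514229, f(29)=832040, f(30)=1346269, f(31)=2178309, f(32)=3524578.

Final answer: 3524578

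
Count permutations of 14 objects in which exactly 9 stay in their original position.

Choose which 9 elements are fixed: C(14,9) = 2002.
Derange the remaining 5 using D(j) = (j-1)(D(j-1) + D(j-2)), D(0)=1, D(1)=0: D(2)=1, D(3)=2, D(4)=9, D(5)=44.
Total: 2002 x 44.

Final answer: C(14,9) D(5) = 88088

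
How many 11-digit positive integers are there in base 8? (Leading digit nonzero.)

Leading digit: 7 options (nonzero). Other 10 digit(s): 8 options each.
Total: 7 x 8^10.

Final answer: 7516192768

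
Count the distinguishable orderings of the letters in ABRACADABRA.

Letters (A:5, B:2, C:1, D:1, R:2). Total letters: 11.
Permutations = 11!/(5! x 2! x 2!).

Final answer: 83160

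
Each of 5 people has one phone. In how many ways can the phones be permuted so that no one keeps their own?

D(n) = (n-1)(D(n-1) + D(n-2)), D(0)=1, D(1)=0.
D(2) = 1 x (0 + 1) = 1
D(3) = 2 x (1 + 0) = 2
D(4) = 3 x (2 + 1) = 9
D(5) = 4 x (D(4) + D(3)) = 4 x (9 + 2)

Final answer: D(5) = 44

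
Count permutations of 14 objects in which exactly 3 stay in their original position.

Choose which 3 elements are fixed: C(14,3) = 364.
Derange the remaining 11 using D(j) = (j-1)(D(j-1) + D(j-2)), D(0)=1, D(1)=0: D(2)=1, D(3)=2, D(4)=9, D(5)=44, D(6)=265, D(7)=1854, D(8)=14833, D(9)=133496, D(10)=1334961, D(11)=14684570.
Total: 364 x 14684570.

Final answer: C(14,3) D(11) = 5345183480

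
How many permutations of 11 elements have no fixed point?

Use the recurrence D(n) = (n-1)(D(n-1) + D(n-2)) with D(0)=1, D(1)=0.
D(2) = 1 x (0 + 1) = 1
D(3) = 2 x (1 + 0) = 2
D(4) = 3 x (2 + 1) = 9
D(5) = 4 x (9 + 2) = 44
D(6) = 5 x (44 + 9) = 265
D(7) = 6 x (265 + 44) = 1854
D(8) = 7 x (1854 + 265) = 14833
D(9) = 8 x (14833 + 1854) = 133496
D(10) = 9 x (133496 + 14833) = 1334961
D(11) = 10 x (D(10) + D(9)) = 10 x (1334961 + 133496)

Final answer: D(11) = 14684570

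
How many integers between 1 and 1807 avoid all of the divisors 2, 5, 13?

|div by 2|=903, |div by 5|=361, |div by 13|=139.
|div by 2&5|=180, |div by 2&13|=69, |div by 5&13|=27, |div by all|=13.
By inclusion-exclusion, divisible by at least one: 903+361+139-180-69-27+13 = 1140.
Not divisible by any: 1807 - 1140.

Final answer: 667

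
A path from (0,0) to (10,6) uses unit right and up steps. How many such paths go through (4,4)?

Paths (0,0)->(4,4): C(8,4) = 70.
Paths (4,4)->(10,6): C(8,2) = 28.
By multiplication principle: 70 x 28.

Final answer: 1960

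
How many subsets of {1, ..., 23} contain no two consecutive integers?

Condition on whether n belongs to the subset: if not, any valid subset of {1, ..., n-1} works (a(n-1)); if so, n-1 is excluded and the rest is a valid subset of {1, ..., n-2} (a(n-2)). Hence a(n) = a(n-1) + a(n-2), a(1)=2, a(2)=3.
Iterating the recurrence: a(1)=2, a(2)=3, a(3)=5, a(4)=8, a(5)=13, a(6)=21, a(7)=34, a(8)=55, a(9)=89, a(10)=144, a(11)=233, a(12)=377, a(13)=610, a(14)=987, a(15)=1597, a(16)=2584, a(17)=4181, a(18)=6765, a(19)=10946, a(20)=17711, a(21)=28657, a(22)=46368, a(23)=75025.

Final answer: 75025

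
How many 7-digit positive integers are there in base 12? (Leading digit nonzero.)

These are the integers in [12^6, 12^7), so the count is 12^7 - 12^6 = 11 x 12^6.

Final answer: 32845824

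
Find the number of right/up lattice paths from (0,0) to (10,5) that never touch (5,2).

Total paths to (10,5): C(15,5) = 3003.
Paths through (5,2): C(7,2) x C(8,3) = 1176.
Avoiding (5,2): 3003 - 1176.

Final answer: 1827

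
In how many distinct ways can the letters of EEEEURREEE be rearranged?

Letters (E:7, R:2, U:1). Total letters: 10.
Permutations = 10!/(7! x 2!).

Final answer: 360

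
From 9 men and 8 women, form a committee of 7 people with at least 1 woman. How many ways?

Sum over valid woman counts:
C(8,1)C(9,6) = 672
C(8,2)C(9,5) = 3528
C(8,3)C(9,4) = 7056
C(8,4)C(9,3) = 5880
C(8,5)C(9,2) = 2016
C(8,6)C(9,1) = 252
C(8,7)C(9,0) = 8
Total: 672 + 3528 + 7056 + 5880 + 2016 + 252 + 8.

Final answer: 19412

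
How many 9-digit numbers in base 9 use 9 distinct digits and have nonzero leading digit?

First digit: 8 (nonzero). Second: 8 (not first). Third: 7, etc.
Total: 8 x 8 x 7 x 6 x 5 x 4 x 3 x 2 x 1.

Final answer: 322560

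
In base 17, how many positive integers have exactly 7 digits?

Leading digit: 16 options (nonzero). Other 6 digit(s): 17 options each.
Total: 16 x 17^6.

Final answer: 386201104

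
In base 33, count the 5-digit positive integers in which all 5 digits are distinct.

The leading digit has 32 choices (anything but zero); the next has 32 (anything but the first), then 31, and so on, one fewer each time.
Total: 32 x 32 x 31 x 30 x 29.

Final answer: 27617280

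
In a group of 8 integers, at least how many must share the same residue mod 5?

There are 5 possible values for residue mod 5. With 8 integers and 5 categories, by pigeonhole: ceiling(8/5).

Final answer: 2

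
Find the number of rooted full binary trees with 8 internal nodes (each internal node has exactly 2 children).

The structures are counted by the Catalan number C_n. Here n = 8.
C_n = C(2n,n) - C(2n,n+1), so C_{8} = C(16,8) - C(16,9) = 12870 - 11440.

Final answer: C_{8} = 1430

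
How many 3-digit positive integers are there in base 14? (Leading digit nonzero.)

Leading digit: 13 options (nonzero). Other 2 digit(s): 14 options each.
Total: 13 x 14^2.

Final answer: 2548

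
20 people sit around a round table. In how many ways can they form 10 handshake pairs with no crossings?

This is a standard Catalan-number count: the answer is C_n. Here n = 20/2 = 10.
Using C_0 = 1 and C_(k+1) = C_k x 2(2k+1)/(k+2), build up term by term: C_1=1, C_2=2, C_3=5, C_4=14, C_5=42, C_6=132, C_7=429, C_8=1430, C_9=4862, C_10=16796.

Final answer: C_{10} = 16796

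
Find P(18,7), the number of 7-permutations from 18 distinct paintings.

P(18,7) = 18!/(18-7)! = 18!/11!.

Final answer: P(18,7) = 160392960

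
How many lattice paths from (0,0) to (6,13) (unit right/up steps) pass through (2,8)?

Paths (0,0)->(2,8): C(10,8) = 45.
Paths (2,8)->(6,13): C(9,5) = 126.
By multiplication principle: 45 x 126.

Final answer: 5670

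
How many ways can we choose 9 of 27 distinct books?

C(27,9) = 27!/(9! x 18!).

Final answer: \binom{27}{9} = 4686825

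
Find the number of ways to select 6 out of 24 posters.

C(24,6) = 24!/(6! x (24-6)!).

Final answer: C(24,6) = 134596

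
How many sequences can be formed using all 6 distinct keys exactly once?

The number of ways to arrange 6 distinct objects is 6!.

Final answer: 6! = 720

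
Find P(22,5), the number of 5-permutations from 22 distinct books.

P(22,5) = 22!/(22-5)! = 22!/17!.

Final answer: P(22,5) = 3160080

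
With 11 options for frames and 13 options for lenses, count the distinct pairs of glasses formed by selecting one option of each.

By the multiplication principle: 11 x 13.

Final answer: 143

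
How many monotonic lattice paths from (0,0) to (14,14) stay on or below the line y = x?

Total monotonic paths to (14,14): C(28,14) = 40116600.
Paths that cross above y=x (reflection bijection): C(28,15) = 37442160.
Valid Dyck paths: 40116600 - 37442160.
(These counts are the Catalan numbers.)

Final answer: C_{14} = 2674440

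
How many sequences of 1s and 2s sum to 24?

Let f(n) count the ways. The last step is size 1 or 2, so f(n) = f(n-1) + f(n-2) with f(1)=1, f(2)=2.
Iterating the recurrence: f(1)=1, f(2)=2, f(3)=3, f(4)=5, f(5)=8, f(6)=13, f(7)=21, f(8)=34, f(9)=55, f(10)=89, f(11)=144, f(12)=233, f(13)=377, f(14)=610, f(15)=987, f(16)=1597, f(17)=2584, f(18)=4181, f(19)=6765, f(20)=10946, f(21)=17711, f(22)=28657, f(23)=46368, f(24)=75025.

Final answer: 75025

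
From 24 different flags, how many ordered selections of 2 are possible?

P(24,2) = 24!/(24-2)! = 24!/22!.

Final answer: P(24,2) = 552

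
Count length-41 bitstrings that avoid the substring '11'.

Classify by the final bit: ...0 gives a(n-1) strings, ...01 gives a(n-2) strings. Thus a(n) = a(n-1) + a(n-2) with a(1)=2, a(2)=3.
Iterating the recurrence: a(1)=2, a(2)=3, a(3)=5, a(4)=8, a(5)=13, a(6)=21, a(7)=34, a(8)=55, a(9)=89, a(10)=144, a(11)=233, a(12)=377, a(13)=610, a(14)=987, a(15)=1597, a(16)=2584, a(17)=4181, a(18)=6765, a(19)=10946, a(20)=17711, a(21)=28657, a(22)=46368, a(23)=75025, a(24)=121393, a(25)=196418, a(26)=317811, a(27)=514229, a(28)=832040, a(29)=1346269, a(30)=2178309, a(31)=3524578, a(32)=5702887, a(33)=9227465, a(34)=14930352, a(35)=24157817, a(36)=39088169, a(37)=63245986, a(38)=102334155, a(39)=165580141, a(40)=267914296, a(41)=433494437.

Final answer: 433494437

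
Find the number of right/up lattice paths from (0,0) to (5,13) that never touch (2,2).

Total paths to (5,13): C(18,13) = 8568.
Paths through (2,2): C(4,2) x C(14,11) = 2184.
Avoiding (2,2): 8568 - 2184.

Final answer: 6384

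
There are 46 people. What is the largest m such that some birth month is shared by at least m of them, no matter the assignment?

There are 12 possible values for birth month. With 46 people and 12 categories, by pigeonhole: ceiling(46/12).

Final answer: 4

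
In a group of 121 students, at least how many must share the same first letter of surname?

There are 26 possible values for first letter of surname. With 121 students and 26 categories, by pigeonhole: ceiling(121/26).

Final answer: 5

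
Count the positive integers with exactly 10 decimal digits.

The leading digit cannot be 0 (9 options); the other 9 digits can be anything (10 options each).
Total: 9 x 10^9.

Final answer: 9000000000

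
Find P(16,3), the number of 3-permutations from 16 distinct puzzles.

P(16,3) = 16!/(16-3)! = 16!/13!.

Final answer: P(16,3) = 3360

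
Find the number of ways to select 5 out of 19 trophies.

C(19,5) = 19!/(5! x (19-5)!).

Final answer: C(19,5) = 11628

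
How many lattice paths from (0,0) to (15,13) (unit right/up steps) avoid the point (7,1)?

Total paths to (15,13): C(28,13) = 37442160.
Paths through (7,1): C(8,1) x C(20,12) = 1007760.
Avoiding (7,1): 37442160 - 1007760.

Final answer: 36434400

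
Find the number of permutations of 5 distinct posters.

The number of ways to arrange 5 distinct objects is 5!.

Final answer: 5! = 120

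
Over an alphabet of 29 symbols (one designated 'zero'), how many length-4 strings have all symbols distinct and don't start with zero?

First digit: 28 (nonzero). Second: 28 (not first). Third: 27, etc.
Total: 28 x 28 x 27 x 26.

Final answer: 550368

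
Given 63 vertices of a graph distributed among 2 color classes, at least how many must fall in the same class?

By pigeonhole with 63 objects and 2 categories: ceiling(63/2).

Final answer: 32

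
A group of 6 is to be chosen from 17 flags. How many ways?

C(17,6) = 17!/(6! x (17-6)!).

Final answer: C(17,6) = 12376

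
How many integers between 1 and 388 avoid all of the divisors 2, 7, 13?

|div by 2|=194, |div by 7|=55, |div by 13|=29.
|div by 2&7|=27, |div by 2&13|=14, |div by 7&13|=4, |div by all|=2.
By inclusion-exclusion, divisible by at least one: 194+55+29-27-14-4+2 = 235.
Not divisible by any: 388 - 235.

Final answer: 153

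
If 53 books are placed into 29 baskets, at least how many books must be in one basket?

By the pigeonhole principle: ceiling(53/29).

Final answer: 2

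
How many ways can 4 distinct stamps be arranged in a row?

The number of ways to arrange 4 distinct objects is 4!.

Final answer: 4! = 24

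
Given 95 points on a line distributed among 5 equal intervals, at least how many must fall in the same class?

By pigeonhole with 95 objects and 5 categories: ceiling(95/5).

Final answer: 19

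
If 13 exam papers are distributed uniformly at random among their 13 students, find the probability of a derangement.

Derangements satisfy D(n) = (n-1)(D(n-1) + D(n-2)), starting from D(0)=1, D(1)=0.
Building up: D(2)=1, D(3)=2, D(4)=9, D(5)=44, D(6)=265, D(7)=1854, D(8)=14833, D(9)=133496, D(10)=1334961, D(11)=14684570, D(12)=176214841, D(13)=2290792932.
Total arrangements: 13! = 6227020800.
Probability = D(13)/13! = 63633137/172972800.

Final answer: D(13)/13! = 2290792932/6227020800 = 0.367879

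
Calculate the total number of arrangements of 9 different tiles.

The number of ways to arrange 9 distinct objects is 9!.

Final answer: 9! = 362880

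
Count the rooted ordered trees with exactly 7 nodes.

The structures are counted by the Catalan number C_n. Here n = 7 - 1 = 6.
C_n = C(2n,n)/(n+1), so C_{6} = C(12,6)/7 = 924/7.

Final answer: C_{6} = 132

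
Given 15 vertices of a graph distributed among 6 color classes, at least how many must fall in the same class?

By pigeonhole with 15 objects and 6 categories: ceiling(15/6).

Final answer: 3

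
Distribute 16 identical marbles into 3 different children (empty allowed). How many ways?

Stars and bars: C(n+k-1, k-1) = C(18,2).

Final answer: C(18,2) = 153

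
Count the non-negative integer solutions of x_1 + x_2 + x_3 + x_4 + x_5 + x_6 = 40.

Stars and bars with 40 stars and 5 bars:
C(40+6-1, 6-1) = C(45,5).

Final answer: C(45,5) = 1221759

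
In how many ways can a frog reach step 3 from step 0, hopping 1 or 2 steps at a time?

Let f(n) count the ways. The last step is size 1 or 2, so f(n) = f(n-1) + f(n-2) with f(1)=1, f(2)=2.
Building up term by term: f(1)=1, f(2)=2, f(3)=3.

Final answer: 3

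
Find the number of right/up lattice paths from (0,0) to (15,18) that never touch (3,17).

Total paths to (15,18): C(33,18) = 1037158320.
Paths through (3,17): C(20,17) x C(13,1) = 14820.
Avoiding (3,17): 1037158320 - 14820.

Final answer: 1037143500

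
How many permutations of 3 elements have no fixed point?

Use the recurrence D(n) = (n-1)(D(n-1) + D(n-2)) with D(0)=1, D(1)=0.
Building up: D(2)=1.
D(3) = 2 x (D(2) + D(1)) = 2 x (1 + 0).

Final answer: D(3) = 2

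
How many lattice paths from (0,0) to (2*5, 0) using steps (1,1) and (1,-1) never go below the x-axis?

Total monotonic paths to (5,5): C(10,5) = 252.
Paths that cross above y=x (reflection bijection): C(10,6) = 210.
Valid Dyck paths: 252 - 210.
(These counts are the Catalan numbers.)

Final answer: C_{5} = 42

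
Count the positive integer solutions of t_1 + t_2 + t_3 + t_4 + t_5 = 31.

Substitute t'_i = t_i - 1 (so t'_i >= 0). Then sum t'_i = 31 - 5 = 26.
Stars and bars: C(26+5-1, 5-1) = C(30,4).

Final answer: C(30,4) = 27405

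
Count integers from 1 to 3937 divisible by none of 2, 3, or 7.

|div by 2|=1968, |div by 3|=1312, |div by 7|=562.
|div by 2&3|=656, |div by 2&7|=281, |div by 3&7|=187, |div by all|=93.
By inclusion-exclusion, divisible by at least one: 1968+1312+562-656-281-187+93 = 2811.
Not divisible by any: 3937 - 2811.

Final answer: 1126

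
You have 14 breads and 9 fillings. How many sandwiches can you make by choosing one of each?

By the multiplication principle: 14 x 9.

Final answer: 126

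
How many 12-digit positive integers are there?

First digit: 9 choices (1-9). Each of the remaining 11 digits: 10 choices.
Total: 9 x 10^11.

Final answer: 900000000000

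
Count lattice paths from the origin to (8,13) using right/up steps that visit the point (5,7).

Paths (0,0)->(5,7): C(12,7) = 792.
Paths (5,7)->(8,13): C(9,6) = 84.
By multiplication principle: 792 x 84.

Final answer: 66528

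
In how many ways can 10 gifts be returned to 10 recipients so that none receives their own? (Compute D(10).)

Use the recurrence D(n) = (n-1)(D(n-1) + D(n-2)) with D(0)=1, D(1)=0.
D(2) = 1 x (0 + 1) = 1
D(3) = 2 x (1 + 0) = 2
D(4) = 3 x (2 + 1) = 9
D(5) = 4 x (9 + 2) = 44
D(6) = 5 x (44 + 9) = 265
D(7) = 6 x (265 + 44) = 1854
D(8) = 7 x (1854 + 265) = 14833
D(9) = 8 x (14833 + 1854) = 133496
D(10) = 9 x (D(9) + D(8)) = 9 x (133496 + 14833)

Final answer: D(10) = 1334961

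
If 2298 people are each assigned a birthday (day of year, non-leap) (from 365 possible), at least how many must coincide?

There are 365 possible values for birthday (day of year, non-leap). With 2298 people and 365 categories, by pigeonhole: ceiling(2298/365).

Final answer: 7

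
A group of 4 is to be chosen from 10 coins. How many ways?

C(10,4) = 10!/(4! x (10-4)!).

Final answer: C(10,4) = 210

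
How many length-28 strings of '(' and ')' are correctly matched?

This is a standard Catalan-number count: the answer is C_n. Here n = 14 (pairs).
C_n = C(2n,n) - C(2n,n+1), so C_{14} = C(28,14) - C(28,15) = 40116600 - 37442160.

Final answer: C_{14} = 2674440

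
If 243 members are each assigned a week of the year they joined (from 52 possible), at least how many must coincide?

There are 52 possible values for week of the year they joined. With 243 members and 52 categories, by pigeonhole: ceiling(243/52).

Final answer: 5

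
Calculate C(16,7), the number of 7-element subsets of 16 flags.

C(16,7) = 16!/(7! x 9!).

Final answer: \binom{16}{7} = 11440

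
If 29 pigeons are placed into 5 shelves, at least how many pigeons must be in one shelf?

By the pigeonhole principle: ceiling(29/5).

Final answer: 6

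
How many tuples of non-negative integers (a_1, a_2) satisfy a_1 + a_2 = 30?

Stars and bars with 30 stars and 1 bars:
C(30+2-1, 2-1) = C(31,1).

Final answer: C(31,1) = 31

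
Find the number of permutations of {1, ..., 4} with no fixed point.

Use the recurrence D(n) = (n-1)(D(n-1) + D(n-2)) with D(0)=1, D(1)=0.
Building up: D(2)=1, D(3)=2.
D(4) = 3 x (D(3) + D(2)) = 3 x (2 + 1).

Final answer: D(4) = 9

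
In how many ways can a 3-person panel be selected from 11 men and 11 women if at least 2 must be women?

Sum over valid woman counts:
C(11,2)C(11,1) = 605
C(11,3)C(11,0) = 165
Total: 605 + 165.

Final answer: 770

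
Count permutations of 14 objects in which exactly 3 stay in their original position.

Choose which 3 elements are fixed: C(14,3) = 364.
Derange the remaining 11 using D(j) = (j-1)(D(j-1) + D(j-2)), D(0)=1, D(1)=0: D(2)=1, D(3)=2, D(4)=9, D(5)=44, D(6)=265, D(7)=1854, D(8)=14833, D(9)=133496, D(10)=1334961, D(11)=14684570.
Total: 364 x 14684570.

Final answer: C(14,3) D(11) = 5345183480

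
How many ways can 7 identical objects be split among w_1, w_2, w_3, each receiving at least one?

Substitute w'_i = w_i - 1 (so w'_i >= 0). Then sum w'_i = 7 - 3 = 4.
Stars and bars: C(4+3-1, 3-1) = C(6,2).

Final answer: C(6,2) = 15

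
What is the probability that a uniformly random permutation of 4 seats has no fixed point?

Derangements satisfy D(n) = (n-1)(D(n-1) + D(n-2)), starting from D(0)=1, D(1)=0.
Building up: D(2)=1, D(3)=2, D(4)=9.
Total arrangements: 4! = 24.
Probability = D(4)/4! = 3/8.

Final answer: D(4)/4! = 9/24 = 0.375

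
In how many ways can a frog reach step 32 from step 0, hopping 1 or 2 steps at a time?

Let f(n) be the number of climbs. Removing the last move (1 or 2 steps) gives f(n) = f(n-1) + f(n-2); base cases f(1)=1, f(2)=2.
Iterating the recurrence: f(1)=1, f(2)=2, f(3)=3, f(4)=5, f(5)=8, f(6)=13, f(7)=21, f(8)=34, f(9)=55, f(10)=89, f(11)=144, f(12)=233, f(13)=377, f(14)=610, f(15)=987, f(16)=1597, f(17)=2584, f(18)=4181, f(19)=6765, f(20)=10946, f(21)=17711, f(22)=28657, f(23)=46368, f(24)=75025, f(25)=121393, f(26)=196418, f(27)=317811, f(28)=514229, f(29)=832040, f(30)=1346269, f(31)=2178309, f(32)=3524578.

Final answer: 3524578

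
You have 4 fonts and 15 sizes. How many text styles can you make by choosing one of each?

By the multiplication principle: 4 x 15.

Final answer: 60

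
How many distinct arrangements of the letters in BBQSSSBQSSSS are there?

Letters (B:3, Q:2, S:7). Total letters: 12.
Permutations = 12!/(7! x 3! x 2!).

Final answer: 7920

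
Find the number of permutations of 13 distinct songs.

The number of ways to arrange 13 distinct objects is 13!.

Final answer: 13! = 6227020800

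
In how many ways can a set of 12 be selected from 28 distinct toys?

C(28,12) = 28!/(12! x 16!).

Final answer: \binom{28}{12} = 30421755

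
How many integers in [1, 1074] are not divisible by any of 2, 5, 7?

|div by 2|=537, |div by 5|=214, |div by 7|=153.
|div by 2&5|=107, |div by 2&7|=76, |div by 5&7|=30, |div by all|=15.
By inclusion-exclusion, divisible by at least one: 537+214+153-107-76-30+15 = 706.
Not divisible by any: 1074 - 706.

Final answer: 368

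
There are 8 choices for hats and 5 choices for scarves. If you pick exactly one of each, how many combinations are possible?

By the multiplication principle: 8 x 5.

Final answer: 40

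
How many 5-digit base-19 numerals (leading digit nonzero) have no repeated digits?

First digit: 18 (nonzero). Second: 18 (not first). Third: 17, etc.
Total: 18 x 18 x 17 x 16 x 15.

Final answer: 1321920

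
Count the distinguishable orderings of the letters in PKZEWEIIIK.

Letters (E:2, I:3, K:2, P:1, W:1, Z:1). Total letters: 10.
Permutations = 10!/(3! x 2! x 2!).

Final answer: 151200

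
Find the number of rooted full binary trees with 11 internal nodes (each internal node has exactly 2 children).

This is a standard Catalan-number count: the answer is C_n. Here n = 11.
Using C_0 = 1 and C_(k+1) = C_k x 2(2k+1)/(k+2), build up term by term: C_1=1, C_2=2, C_3=5, C_4=14, C_5=42, C_6=132, C_7=429, C_8=1430, C_9=4862, C_10=16796, C_11=58786.

Final answer: C_{11} = 58786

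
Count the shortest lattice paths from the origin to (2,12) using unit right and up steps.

Each path has 2 right steps and 12 up steps in some order (14 steps total).
Choose which 12 of the 14 steps are up: C(14,12).

Final answer: C(14,12) = 91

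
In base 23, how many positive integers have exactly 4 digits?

These are the integers in [23^3, 23^4), so the count is 23^4 - 23^3 = 22 x 23^3.

Final answer: 267674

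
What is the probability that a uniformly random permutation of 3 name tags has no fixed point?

Use the recurrence D(n) = (n-1)(D(n-1) + D(n-2)) with D(0)=1, D(1)=0.
Building up: D(2)=1, D(3)=2.
Total arrangements: 3! = 6.
Probability = D(3)/3! = 1/3.

Final answer: D(3)/3! = 2/6 = 0.333333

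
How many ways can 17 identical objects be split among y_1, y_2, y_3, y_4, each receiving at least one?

Substitute y'_i = y_i - 1 (so y'_i >= 0). Then sum y'_i = 17 - 4 = 13.
Stars and bars: C(13+4-1, 4-1) = C(16,3).

Final answer: C(16,3) = 560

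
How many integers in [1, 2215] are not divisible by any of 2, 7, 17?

|div by 2|=1107, |div by 7|=316, |div by 17|=130.
|div by 2&7|=158, |div by 2&17|=65, |div by 7&17|=18, |div by all|=9.
By inclusion-exclusion, divisible by at least one: 1107+316+130-158-65-18+9 = 1321.
Not divisible by any: 2215 - 1321.

Final answer: 894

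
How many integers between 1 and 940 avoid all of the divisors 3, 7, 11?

|div by 3|=313, |div by 7|=134, |div by 11|=85.
|div by 3&7|=44, |div by 3&11|=28, |div by 7&11|=12, |div by all|=4.
By inclusion-exclusion, divisible by at least one: 313+134+85-44-28-12+4 = 452.
Not divisible by any: 940 - 452.

Final answer: 488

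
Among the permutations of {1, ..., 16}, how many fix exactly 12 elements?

Choose which 12 elements are fixed: C(16,12) = 1820.
Derange the remaining 4 using D(j) = (j-1)(D(j-1) + D(j-2)), D(0)=1, D(1)=0: D(2)=1, D(3)=2, D(4)=9.
Total: 1820 x 9.

Final answer: C(16,12) D(4) = 16380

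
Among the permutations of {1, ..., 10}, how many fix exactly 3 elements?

Choose which 3 elements are fixed: C(10,3) = 120.
Derange the remaining 7 using D(j) = (j-1)(D(j-1) + D(j-2)), D(0)=1, D(1)=0: D(2)=1, D(3)=2, D(4)=9, D(5)=44, D(6)=265, D(7)=1854.
Total: 120 x 1854.

Final answer: C(10,3) D(7) = 222480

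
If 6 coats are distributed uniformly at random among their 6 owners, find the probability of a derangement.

Derangements satisfy D(n) = (n-1)(D(n-1) + D(n-2)), starting from D(0)=1, D(1)=0.
Building up: D(2)=1, D(3)=2, D(4)=9, D(5)=44, D(6)=265.
Total arrangements: 6! = 720.
Probability = D(6)/6! = 53/144.

Final answer: D(6)/6! = 265/720 = 0.368056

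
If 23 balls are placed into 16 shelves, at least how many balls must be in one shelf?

By the pigeonhole principle: ceiling(23/16).

Final answer: 2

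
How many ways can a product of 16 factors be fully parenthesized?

The structures are counted by the Catalan number C_n. Here n = 16 - 1 = 15.
Using C_0 = 1 and C_(k+1) = C_k x 2(2k+1)/(k+2), build up term by term: C_1=1, C_2=2, C_3=5, C_4=14, C_5=42, C_6=132, C_7=429, C_8=1430, C_9=4862, C_10=16796, C_11=58786, C_12=208012, C_13=742900, C_14=2674440, C_15=9694845.

Final answer: C_{15} = 9694845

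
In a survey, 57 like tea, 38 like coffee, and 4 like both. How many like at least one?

|A union B| = |A| + |B| - |A intersect B| = 57 + 38 - 4.

Final answer: 91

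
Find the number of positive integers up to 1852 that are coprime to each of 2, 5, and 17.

|div by 2|=926, |div by 5|=370, |div by 17|=108.
|div by 2&5|=185, |div by 2&17|=54, |div by 5&17|=21, |div by all|=10.
By inclusion-exclusion, divisible by at least one: 926+370+108-185-54-21+10 = 1154.
Not divisible by any: 1852 - 1154.

Final answer: 698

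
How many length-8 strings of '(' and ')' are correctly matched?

The structures are counted by the Catalan number C_n. Here n = 4 (pairs).
C_n = C(2n,n)/(n+1), so C_{4} = C(8,4)/5 = 70/5.

Final answer: C_{4} = 14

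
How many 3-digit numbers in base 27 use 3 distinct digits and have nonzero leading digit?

The leading digit has 26 choices (anything but zero); the next has 26 (anything but the first), then 25, and so on, one fewer each time.
Total: 26 x 26 x 25.

Final answer: 16900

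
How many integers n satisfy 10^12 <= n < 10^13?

These are the integers in [10^12, 10^13), so the count is 10^13 - 10^12 = 9 x 10^12.

Final answer: 9000000000000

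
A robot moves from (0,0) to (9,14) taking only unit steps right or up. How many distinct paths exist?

Each path has 9 right steps and 14 up steps in some order (23 steps total).
Choose which 14 of the 23 steps are up: C(23,14).

Final answer: C(23,14) = 817190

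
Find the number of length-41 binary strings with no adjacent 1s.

Let a(n) count valid strings. If the last bit is 0 the prefix is any valid string of length n-1; if it is 1 the string must end in 01 with a valid prefix of length n-2. So a(n) = a(n-1) + a(n-2), a(1)=2, a(2)=3.
Computing successive values: a(1)=2, a(2)=3, a(3)=5, a(4)=8, a(5)=13, a(6)=21, a(7)=34, a(8)=55, a(9)=89, a(10)=144, a(11)=233, a(12)=377, a(13)=610, a(14)=987, a(15)=1597, a(16)=2584, a(17)=4181, a(18)=6765, a(19)=10946, a(20)=17711, a(21)=28657, a(22)=46368, a(23)=75025, a(24)=121393, a(25)=196418, a(26)=317811, a(27)=514229, a(28)=832040, a(29)=1346269, a(30)=2178309, a(31)=3524578, a(32)=5702887, a(33)=9227465, a(34)=14930352, a(35)=24157817, a(36)=39088169, a(37)=63245986, a(38)=102334155, a(39)=165580141, a(40)=267914296, a(41)=433494437.

Final answer: 433494437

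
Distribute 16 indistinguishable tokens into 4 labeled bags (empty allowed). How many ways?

Stars and bars: C(n+k-1, k-1) = C(19,3).

Final answer: C(19,3) = 969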